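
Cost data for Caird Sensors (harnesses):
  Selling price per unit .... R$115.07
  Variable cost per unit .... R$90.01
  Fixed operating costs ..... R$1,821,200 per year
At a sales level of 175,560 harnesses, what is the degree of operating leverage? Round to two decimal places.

1.71

Total contribution margin = 175,560 × R$25.06 = R$4,399,533.60.
Operating income = contribution − fixed costs = R$4,399,533.60 − R$1,821,200 = R$2,578,333.60.
Degree of operating leverage = R$4,399,533.60 / R$2,578,333.60 = 1.7063.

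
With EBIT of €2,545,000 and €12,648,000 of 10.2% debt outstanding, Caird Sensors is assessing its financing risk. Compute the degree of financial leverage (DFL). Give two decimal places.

2.03

Annual interest charges come to €1,290,096.00.
Degree of financial leverage = EBIT / (EBIT − interest) = €2,545,000 / €1,254,904.00 = 2.0280.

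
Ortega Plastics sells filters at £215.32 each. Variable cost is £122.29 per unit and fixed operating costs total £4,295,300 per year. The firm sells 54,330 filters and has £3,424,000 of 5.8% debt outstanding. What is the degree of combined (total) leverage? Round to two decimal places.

Contribution at this volume is 54,330 × £93.03 = £5,054,319.90.
Subtracting fixed costs: EBIT = £5,054,319.90 − £4,295,300 = £759,019.90. Interest = £198,592.00.
DOL = £5,054,319.90 ÷ £759,019.90 = 6.6590; DFL = £759,019.90 ÷ £560,427.90 = 1.3544.
Combined leverage = 6.6590 × 1.3544 = 9.0189.

9.02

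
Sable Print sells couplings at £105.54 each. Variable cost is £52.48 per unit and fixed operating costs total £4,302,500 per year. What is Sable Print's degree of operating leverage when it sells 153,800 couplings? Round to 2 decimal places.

2.12

Total contribution margin = 153,800 × £53.06 = £8,160,628.00.
Subtracting fixed costs: EBIT = £8,160,628.00 − £4,302,500 = £3,858,128.00.
So DOL = total CM / EBIT = £8,160,628.00 / £3,858,128.00 = 2.1152.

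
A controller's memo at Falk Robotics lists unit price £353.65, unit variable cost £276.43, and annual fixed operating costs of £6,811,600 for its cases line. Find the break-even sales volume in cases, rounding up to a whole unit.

Each unit contributes £353.65 − £276.43 = £77.22.
Break-even Q = £6,811,600 / £77.22 = 88,210.31 → 88,211 cases.

88,211 cases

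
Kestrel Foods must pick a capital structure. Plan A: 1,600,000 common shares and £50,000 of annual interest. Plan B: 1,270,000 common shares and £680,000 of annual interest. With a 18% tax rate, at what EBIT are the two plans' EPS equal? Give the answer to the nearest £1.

£3,104,545

Set EPS_A = EPS_B: (EBIT − £50,000)(1 − 0.18) ÷ 1,600,000 = (EBIT − £680,000)(1 − 0.18) ÷ 1,270,000.
Cancelling (1 − t) and cross-multiplying: 1,270,000·(EBIT − 50,000) = 1,600,000·(EBIT − 680,000).
Solving, EBIT = (680,000·1,600,000 − 50,000·1,270,000) / (1,600,000 − 1,270,000) = 1,024,500,000,000 / 330,000 = 3,104,545.45.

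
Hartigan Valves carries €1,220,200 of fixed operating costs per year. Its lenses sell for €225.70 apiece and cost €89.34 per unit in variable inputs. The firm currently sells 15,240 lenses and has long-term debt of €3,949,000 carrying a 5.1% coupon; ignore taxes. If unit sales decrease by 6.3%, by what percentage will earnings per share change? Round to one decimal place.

-19.9%

Total contribution margin = 15,240 × €136.36 = €2,078,126.40.
Subtracting fixed costs: EBIT = €2,078,126.40 − €1,220,200 = €857,926.40.
Interest = €201,399.00, so EBIT − I = €656,527.40.
Degree of combined leverage = contribution ÷ (EBIT − I) = €2,078,126.40 ÷ €656,527.40 = 3.1653.
%ΔEPS = DCL × %ΔSales = 3.1653 × -6.3% = -19.9%.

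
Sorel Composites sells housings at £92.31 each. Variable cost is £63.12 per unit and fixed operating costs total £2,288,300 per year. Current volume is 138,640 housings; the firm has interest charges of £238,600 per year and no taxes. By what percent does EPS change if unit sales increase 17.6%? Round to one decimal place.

+46.9%

Total contribution margin = 138,640 × £29.19 = £4,046,901.60.
Subtracting fixed costs: EBIT = £4,046,901.60 − £2,288,300 = £1,758,601.60.
Interest = £238,600.00, so EBIT − I = £1,520,001.60.
Degree of combined leverage = contribution ÷ (EBIT − I) = £4,046,901.60 ÷ £1,520,001.60 = 2.6624.
%ΔEPS = DCL × %ΔSales = 2.6624 × +17.6% = +46.9%.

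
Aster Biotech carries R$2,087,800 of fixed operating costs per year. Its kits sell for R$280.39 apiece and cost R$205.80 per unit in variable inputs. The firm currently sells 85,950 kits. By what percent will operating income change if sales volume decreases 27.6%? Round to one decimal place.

Total contribution margin = 85,950 × R$74.59 = R$6,411,010.50.
Subtracting fixed costs: EBIT = R$6,411,010.50 − R$2,087,800 = R$4,323,210.50.
So DOL = total CM / EBIT = R$6,411,010.50 / R$4,323,210.50 = 1.4829.
Operating income changes by 1.4829 × -27.6% = -40.9%.

-40.9%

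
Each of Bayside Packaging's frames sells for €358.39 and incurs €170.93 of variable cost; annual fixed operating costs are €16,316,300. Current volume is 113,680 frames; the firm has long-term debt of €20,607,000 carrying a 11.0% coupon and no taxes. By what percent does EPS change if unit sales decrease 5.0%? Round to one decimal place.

-39.1%

At 113,680 units, contribution = 113,680 × €187.46 = €21,310,452.80.
Operating income = contribution − fixed costs = €21,310,452.80 − €16,316,300 = €4,994,152.80.
Interest = €2,266,770.00, so EBIT − I = €2,727,382.80.
Degree of combined leverage = contribution ÷ (EBIT − I) = €21,310,452.80 ÷ €2,727,382.80 = 7.8135.
EPS therefore changes by 7.8135 × (-5.0%) = -39.1%.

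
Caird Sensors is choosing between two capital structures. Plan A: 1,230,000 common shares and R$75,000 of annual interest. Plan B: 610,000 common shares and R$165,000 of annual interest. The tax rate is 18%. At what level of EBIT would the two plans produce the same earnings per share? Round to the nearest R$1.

R$253,548

At indifference, (EBIT − 75,000)(1 − t)/1,230,000 = (EBIT − 165,000)(1 − t)/610,000.
The (1 − t) factor cancels: (EBIT − 75,000) × 610,000 = (EBIT − 165,000) × 1,230,000.
Solving, EBIT = (165,000·1,230,000 − 75,000·610,000) / (1,230,000 − 610,000) = 157,200,000,000 / 620,000 = 253,548.39.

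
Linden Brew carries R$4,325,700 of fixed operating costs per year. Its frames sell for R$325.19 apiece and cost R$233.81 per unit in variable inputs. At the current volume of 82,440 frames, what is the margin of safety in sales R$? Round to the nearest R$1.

R$11,414,985

Contribution margin per unit = R$325.19 − R$233.81 = R$91.38. Break-even units = R$4,325,700 ÷ R$91.38 = 47,337.49; break-even revenue = 47,337.49 × R$325.19 = R$15,393,678.96.
Actual sales revenue = 82,440 × R$325.19 = R$26,808,663.60.
Margin of safety = R$26,808,663.60 − R$15,393,678.96 = R$11,414,985.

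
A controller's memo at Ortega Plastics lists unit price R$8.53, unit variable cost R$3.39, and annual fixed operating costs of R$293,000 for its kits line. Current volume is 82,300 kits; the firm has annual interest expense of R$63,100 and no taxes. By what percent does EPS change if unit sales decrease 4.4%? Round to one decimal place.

-27.8%

Total contribution margin = 82,300 × R$5.14 = R$423,022.00.
Subtracting fixed costs: EBIT = R$423,022.00 − R$293,000 = R$130,022.00.
After interest of R$63,100.00, pre-tax earnings = R$66,922.00.
Degree of combined leverage = contribution ÷ (EBIT − I) = R$423,022.00 ÷ R$66,922.00 = 6.3211.
EPS therefore changes by 6.3211 × (-4.4%) = -27.8%.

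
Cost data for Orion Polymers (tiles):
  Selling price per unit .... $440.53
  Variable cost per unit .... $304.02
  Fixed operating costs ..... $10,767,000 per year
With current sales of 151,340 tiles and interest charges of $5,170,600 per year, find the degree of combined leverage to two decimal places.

4.38

Contribution at this volume is 151,340 × $136.51 = $20,659,423.40.
Subtracting fixed costs: EBIT = $20,659,423.40 − $10,767,000 = $9,892,423.40. Interest = $5,170,600.00.
DOL = $20,659,423.40 ÷ $9,892,423.40 = 2.0884; DFL = $9,892,423.40 ÷ $4,721,823.40 = 2.0950.
Combined leverage = 2.0884 × 2.0950 = 4.3752.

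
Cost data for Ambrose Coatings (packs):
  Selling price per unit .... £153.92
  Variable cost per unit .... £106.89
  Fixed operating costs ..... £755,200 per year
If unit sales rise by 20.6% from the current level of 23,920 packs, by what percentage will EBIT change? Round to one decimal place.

+62.7%

Total contribution margin = 23,920 × £47.03 = £1,124,957.60.
EBIT = £1,124,957.60 − £755,200 = £369,757.60.
So DOL = total CM / EBIT = £1,124,957.60 / £369,757.60 = 3.0424.
%ΔEBIT = DOL × %ΔSales = 3.0424 × +20.6% = +62.7%.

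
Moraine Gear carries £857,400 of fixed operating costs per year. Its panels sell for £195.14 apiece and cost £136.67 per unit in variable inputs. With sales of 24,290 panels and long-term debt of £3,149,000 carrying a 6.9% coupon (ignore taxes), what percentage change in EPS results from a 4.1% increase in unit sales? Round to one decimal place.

+16.9%

Contribution at this volume is 24,290 × £58.47 = £1,420,236.30.
Operating income = contribution − fixed costs = £1,420,236.30 − £857,400 = £562,836.30.
Interest = £217,281.00, so EBIT − I = £345,555.30.
Degree of combined leverage = contribution ÷ (EBIT − I) = £1,420,236.30 ÷ £345,555.30 = 4.1100.
EPS therefore changes by 4.1100 × (+4.1%) = +16.9%.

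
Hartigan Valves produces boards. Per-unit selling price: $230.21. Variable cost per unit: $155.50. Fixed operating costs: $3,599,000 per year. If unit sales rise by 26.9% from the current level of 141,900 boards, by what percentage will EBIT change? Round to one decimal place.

+40.7%

Total contribution margin = 141,900 × $74.71 = $10,601,349.00.
Operating income = contribution − fixed costs = $10,601,349.00 − $3,599,000 = $7,002,349.00.
Degree of operating leverage = $10,601,349.00 / $7,002,349.00 = 1.5140.
Operating income changes by 1.5140 × +26.9% = +40.7%.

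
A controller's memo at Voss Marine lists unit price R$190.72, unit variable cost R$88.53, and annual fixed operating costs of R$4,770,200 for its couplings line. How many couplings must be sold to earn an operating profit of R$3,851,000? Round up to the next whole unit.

Each unit contributes R$190.72 − R$88.53 = R$102.19.
Units = (FC + target) / CM = (R$4,770,200 + R$3,851,000) / R$102.19 = 84,364.42, so 84,365 couplings.

84,365 couplings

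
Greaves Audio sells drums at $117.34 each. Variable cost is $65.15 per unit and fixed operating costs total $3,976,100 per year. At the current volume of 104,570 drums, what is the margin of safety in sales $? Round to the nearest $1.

$3,330,685

Unit CM = price − variable cost = $117.34 − $65.15 = $52.19. Break-even units = $3,976,100 ÷ $52.19 = 76,185.09; break-even revenue = 76,185.09 × $117.34 = $8,939,558.80.
Actual sales revenue = 104,570 × $117.34 = $12,270,243.80.
Margin of safety = $12,270,243.80 − $8,939,558.80 = $3,330,685.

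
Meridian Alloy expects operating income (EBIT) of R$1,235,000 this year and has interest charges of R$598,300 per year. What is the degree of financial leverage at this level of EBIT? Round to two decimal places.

Interest = R$598,300.00.
DFL = EBIT ÷ (EBIT − I) = R$1,235,000 ÷ (R$1,235,000 − R$598,300.00) = R$1,235,000 ÷ R$636,700.00 = 1.9397.

1.94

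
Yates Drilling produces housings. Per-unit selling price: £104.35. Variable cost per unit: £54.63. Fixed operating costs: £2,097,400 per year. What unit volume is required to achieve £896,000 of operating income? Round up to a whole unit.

60,206 housings

Unit CM = price − variable cost = £104.35 − £54.63 = £49.72.
Required volume = (fixed costs + target profit) ÷ CM = (£2,097,400 + £896,000) ÷ £49.72 = 60,205.15, so 60,206 housings.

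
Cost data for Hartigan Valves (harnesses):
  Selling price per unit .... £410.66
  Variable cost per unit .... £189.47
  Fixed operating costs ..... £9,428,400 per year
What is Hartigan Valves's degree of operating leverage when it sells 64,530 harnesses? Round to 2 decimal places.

2.95

Contribution at this volume is 64,530 × £221.19 = £14,273,390.70.
Operating income = contribution − fixed costs = £14,273,390.70 − £9,428,400 = £4,844,990.70.
DOL = contribution ÷ EBIT = £14,273,390.70 ÷ £4,844,990.70 = 2.9460.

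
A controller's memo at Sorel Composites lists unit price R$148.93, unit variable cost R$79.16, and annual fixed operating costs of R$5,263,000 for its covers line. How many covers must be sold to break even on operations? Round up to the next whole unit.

Unit CM = price − variable cost = R$148.93 − R$79.16 = R$69.77.
Units to break even: R$5,263,000 ÷ R$69.77 = 75,433.57, rounded up to 75,434.

75,434 covers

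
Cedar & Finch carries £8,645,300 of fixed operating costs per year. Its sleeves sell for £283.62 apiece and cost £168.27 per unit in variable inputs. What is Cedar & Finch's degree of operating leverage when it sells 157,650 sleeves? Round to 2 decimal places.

Total contribution margin = 157,650 × £115.35 = £18,184,927.50.
EBIT = £18,184,927.50 − £8,645,300 = £9,539,627.50.
DOL = contribution ÷ EBIT = £18,184,927.50 ÷ £9,539,627.50 = 1.9063.

1.91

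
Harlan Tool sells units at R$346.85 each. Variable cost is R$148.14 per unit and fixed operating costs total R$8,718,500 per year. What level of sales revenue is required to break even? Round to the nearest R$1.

R$15,218,216

CM per unit = R$346.85 − R$148.14 = R$198.71; CM ratio = R$198.71 / R$346.85 = 0.5729.
Break-even revenue = fixed costs × price ÷ CM = R$8,718,500 × R$346.85 ÷ R$198.71 = R$15,218,216.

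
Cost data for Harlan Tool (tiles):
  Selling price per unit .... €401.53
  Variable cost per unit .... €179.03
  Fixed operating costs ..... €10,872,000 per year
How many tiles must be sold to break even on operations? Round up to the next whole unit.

Contribution margin per unit = €401.53 − €179.03 = €222.50.
Units to break even: €10,872,000 ÷ €222.50 = 48,862.92, rounded up to 48,863.

48,863 tiles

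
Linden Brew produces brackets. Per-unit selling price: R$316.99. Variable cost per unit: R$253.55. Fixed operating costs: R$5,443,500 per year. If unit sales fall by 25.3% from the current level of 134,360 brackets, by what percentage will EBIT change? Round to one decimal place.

-70.0%

Contribution at this volume is 134,360 × R$63.44 = R$8,523,798.40.
Operating income = contribution − fixed costs = R$8,523,798.40 − R$5,443,500 = R$3,080,298.40.
DOL = contribution ÷ EBIT = R$8,523,798.40 ÷ R$3,080,298.40 = 2.7672.
Operating income changes by 2.7672 × -25.3% = -70.0%.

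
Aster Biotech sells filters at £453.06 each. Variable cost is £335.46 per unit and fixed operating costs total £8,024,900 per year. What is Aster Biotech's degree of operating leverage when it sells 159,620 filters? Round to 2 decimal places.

Contribution at this volume is 159,620 × £117.60 = £18,771,312.00.
Operating income = contribution − fixed costs = £18,771,312.00 − £8,024,900 = £10,746,412.00.
DOL = contribution ÷ EBIT = £18,771,312.00 ÷ £10,746,412.00 = 1.7468.

1.75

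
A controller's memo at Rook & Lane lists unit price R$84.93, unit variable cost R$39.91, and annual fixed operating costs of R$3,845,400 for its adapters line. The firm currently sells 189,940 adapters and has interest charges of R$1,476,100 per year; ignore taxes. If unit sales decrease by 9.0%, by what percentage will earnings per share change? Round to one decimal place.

Contribution at this volume is 189,940 × R$45.02 = R$8,551,098.80.
Operating income = contribution − fixed costs = R$8,551,098.80 − R$3,845,400 = R$4,705,698.80.
Interest = R$1,476,100.00, so EBIT − I = R$3,229,598.80.
DCL = total CM / (EBIT − I) = R$8,551,098.80 / R$3,229,598.80 = 2.6477.
EPS therefore changes by 2.6477 × (-9.0%) = -23.8%.

-23.8%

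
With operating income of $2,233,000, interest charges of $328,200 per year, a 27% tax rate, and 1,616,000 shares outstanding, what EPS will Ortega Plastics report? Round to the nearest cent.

$0.86

Interest = $328,200.00, so EBT = $2,233,000 − $328,200.00 = $1,904,800.00.
Net income = $1,904,800.00 × (1 − 0.27) = $1,390,504.00.
EPS = $1,390,504.00 ÷ 1,616,000 = $0.86.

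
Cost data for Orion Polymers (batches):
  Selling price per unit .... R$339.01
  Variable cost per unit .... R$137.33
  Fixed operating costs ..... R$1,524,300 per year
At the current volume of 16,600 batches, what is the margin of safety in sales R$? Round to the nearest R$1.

R$3,065,324

Each unit contributes R$339.01 − R$137.33 = R$201.68. Break-even units = R$1,524,300 ÷ R$201.68 = 7,558.01; break-even revenue = 7,558.01 × R$339.01 = R$2,562,241.88.
Current sales = 16,600 × R$339.01 = R$5,627,566.00.
Margin of safety = R$5,627,566.00 − R$2,562,241.88 = R$3,065,324.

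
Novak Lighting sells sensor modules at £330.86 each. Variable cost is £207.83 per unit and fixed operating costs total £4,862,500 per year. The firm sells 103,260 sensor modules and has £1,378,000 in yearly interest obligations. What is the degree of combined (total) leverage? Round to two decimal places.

1.97

Total contribution margin = 103,260 × £123.03 = £12,704,077.80.
Operating income = contribution − fixed costs = £12,704,077.80 − £4,862,500 = £7,841,577.80. Interest = £1,378,000.00.
DOL = £12,704,077.80 ÷ £7,841,577.80 = 1.6201; DFL = £7,841,577.80 ÷ £6,463,577.80 = 1.2132.
Combined leverage = 1.6201 × 1.2132 = 1.9655.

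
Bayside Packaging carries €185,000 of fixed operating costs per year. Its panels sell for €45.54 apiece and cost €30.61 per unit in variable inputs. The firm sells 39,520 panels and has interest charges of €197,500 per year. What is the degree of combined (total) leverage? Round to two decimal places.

2.84

Total contribution margin = 39,520 × €14.93 = €590,033.60.
EBIT = €590,033.60 − €185,000 = €405,033.60. Interest = €197,500.00.
DOL = €590,033.60 ÷ €405,033.60 = 1.4568; DFL = €405,033.60 ÷ €207,533.60 = 1.9517.
Combined leverage = 1.4568 × 1.9517 = 2.8432.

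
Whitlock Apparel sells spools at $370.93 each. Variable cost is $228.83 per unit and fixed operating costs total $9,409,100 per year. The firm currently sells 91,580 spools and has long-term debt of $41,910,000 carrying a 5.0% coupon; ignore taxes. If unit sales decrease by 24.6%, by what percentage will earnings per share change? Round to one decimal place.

Total contribution margin = 91,580 × $142.10 = $13,013,518.00.
Subtracting fixed costs: EBIT = $13,013,518.00 − $9,409,100 = $3,604,418.00.
After interest of $2,095,500.00, pre-tax earnings = $1,508,918.00.
DCL = total CM / (EBIT − I) = $13,013,518.00 / $1,508,918.00 = 8.6244.
EPS therefore changes by 8.6244 × (-24.6%) = -212.2%.

-212.2%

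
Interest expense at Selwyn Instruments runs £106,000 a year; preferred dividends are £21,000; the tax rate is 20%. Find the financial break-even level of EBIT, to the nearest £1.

Preferred dividends are paid after tax, so their pre-tax equivalent is £21,000 ÷ (1 − 0.20) = £26,250.00.
Financial break-even EBIT = interest + D_p ÷ (1 − t) = £106,000 + £26,250.00 = £132,250.00.

£132,250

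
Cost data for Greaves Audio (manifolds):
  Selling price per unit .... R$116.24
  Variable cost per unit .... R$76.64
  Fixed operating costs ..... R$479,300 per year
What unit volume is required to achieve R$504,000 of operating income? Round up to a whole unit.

Unit CM = price − variable cost = R$116.24 − R$76.64 = R$39.60.
Required volume = (fixed costs + target profit) ÷ CM = (R$479,300 + R$504,000) ÷ R$39.60 = 24,830.81, so 24,831 manifolds.

24,831 manifolds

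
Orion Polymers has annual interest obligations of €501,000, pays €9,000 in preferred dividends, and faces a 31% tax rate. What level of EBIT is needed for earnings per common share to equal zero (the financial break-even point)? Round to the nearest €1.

Grossing the preferred dividend up to pre-tax terms: €9,000 / (1 − 0.31) = €13,043.48.
Financial break-even EBIT = interest + D_p ÷ (1 − t) = €501,000 + €13,043.48 = €514,043.48.

€514,043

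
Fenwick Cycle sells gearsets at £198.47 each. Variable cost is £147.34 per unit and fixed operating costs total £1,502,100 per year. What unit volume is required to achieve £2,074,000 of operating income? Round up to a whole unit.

Each unit contributes £198.47 − £147.34 = £51.13.
Units = (FC + target) / CM = (£1,502,100 + £2,074,000) / £51.13 = 69,941.33, so 69,942 gearsets.

69,942 gearsets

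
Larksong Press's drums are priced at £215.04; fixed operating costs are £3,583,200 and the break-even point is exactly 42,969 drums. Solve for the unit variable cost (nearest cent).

£131.65

At break-even, FC = Q × (P − VC), so P − VC = £3,583,200 ÷ 42,969 = £83.3904.
Variable cost per unit = £215.04 − £83.3904 = £131.65.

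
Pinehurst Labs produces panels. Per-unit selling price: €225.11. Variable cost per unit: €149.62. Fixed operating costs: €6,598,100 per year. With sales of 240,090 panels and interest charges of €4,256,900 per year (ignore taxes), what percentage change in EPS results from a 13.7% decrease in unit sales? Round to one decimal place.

-34.2%

Contribution at this volume is 240,090 × €75.49 = €18,124,394.10.
Operating income = contribution − fixed costs = €18,124,394.10 − €6,598,100 = €11,526,294.10.
After interest of €4,256,900.00, pre-tax earnings = €7,269,394.10.
Degree of combined leverage = contribution ÷ (EBIT − I) = €18,124,394.10 ÷ €7,269,394.10 = 2.4932.
%ΔEPS = DCL × %ΔSales = 2.4932 × -13.7% = -34.2%.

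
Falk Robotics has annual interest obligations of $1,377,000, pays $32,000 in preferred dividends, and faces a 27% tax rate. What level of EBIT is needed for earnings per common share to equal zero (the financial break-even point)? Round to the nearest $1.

$1,420,836

Preferred dividends are paid after tax, so their pre-tax equivalent is $32,000 ÷ (1 − 0.27) = $43,835.62.
EPS = 0 when EBIT covers interest plus the pre-tax preferred burden: $1,377,000 + $43,835.62 = $1,420,835.62.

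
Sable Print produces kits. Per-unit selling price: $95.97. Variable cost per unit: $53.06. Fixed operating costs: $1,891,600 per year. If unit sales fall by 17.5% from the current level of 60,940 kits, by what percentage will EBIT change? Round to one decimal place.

-63.3%

Contribution at this volume is 60,940 × $42.91 = $2,614,935.40.
Operating income = contribution − fixed costs = $2,614,935.40 − $1,891,600 = $723,335.40.
So DOL = total CM / EBIT = $2,614,935.40 / $723,335.40 = 3.6151.
%ΔEBIT = DOL × %ΔSales = 3.6151 × -17.5% = -63.3%.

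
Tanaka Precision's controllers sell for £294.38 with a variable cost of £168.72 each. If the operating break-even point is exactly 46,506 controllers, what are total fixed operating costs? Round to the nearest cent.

£5,843,943.96

Contribution margin per unit = £294.38 − £168.72 = £125.66.
Since BE = FC / CM, FC = 46,506 × £125.66 = £5,843,943.96.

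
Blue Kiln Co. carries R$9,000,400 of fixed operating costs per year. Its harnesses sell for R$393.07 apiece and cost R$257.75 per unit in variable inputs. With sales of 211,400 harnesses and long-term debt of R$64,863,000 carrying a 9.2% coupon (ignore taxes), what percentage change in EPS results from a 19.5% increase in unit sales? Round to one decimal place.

+40.9%

Total contribution margin = 211,400 × R$135.32 = R$28,606,648.00.
Subtracting fixed costs: EBIT = R$28,606,648.00 − R$9,000,400 = R$19,606,248.00.
Interest = R$5,967,396.00, so EBIT − I = R$13,638,852.00.
DCL = total CM / (EBIT − I) = R$28,606,648.00 / R$13,638,852.00 = 2.0974.
EPS therefore changes by 2.0974 × (+19.5%) = +40.9%.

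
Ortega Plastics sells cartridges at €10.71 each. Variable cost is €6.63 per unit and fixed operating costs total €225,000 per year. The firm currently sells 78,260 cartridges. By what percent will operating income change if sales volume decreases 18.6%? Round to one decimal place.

-63.0%

Contribution at this volume is 78,260 × €4.08 = €319,300.80.
Subtracting fixed costs: EBIT = €319,300.80 − €225,000 = €94,300.80.
Degree of operating leverage = €319,300.80 / €94,300.80 = 3.3860.
So EBIT moves 3.3860 × (-18.6%) = -63.0%.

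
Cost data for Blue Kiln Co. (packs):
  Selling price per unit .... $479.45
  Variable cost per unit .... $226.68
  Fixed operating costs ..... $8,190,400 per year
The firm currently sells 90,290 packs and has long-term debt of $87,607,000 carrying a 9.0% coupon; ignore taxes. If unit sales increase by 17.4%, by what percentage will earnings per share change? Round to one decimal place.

Contribution at this volume is 90,290 × $252.77 = $22,822,603.30.
Operating income = contribution − fixed costs = $22,822,603.30 − $8,190,400 = $14,632,203.30.
Interest = $7,884,630.00, so EBIT − I = $6,747,573.30.
Degree of combined leverage = contribution ÷ (EBIT − I) = $22,822,603.30 ÷ $6,747,573.30 = 3.3823.
EPS therefore changes by 3.3823 × (+17.4%) = +58.9%.

+58.9%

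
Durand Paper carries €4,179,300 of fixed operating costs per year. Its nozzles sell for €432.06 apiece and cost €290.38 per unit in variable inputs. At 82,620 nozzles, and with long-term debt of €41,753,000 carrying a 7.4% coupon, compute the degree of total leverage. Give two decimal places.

Contribution at this volume is 82,620 × €141.68 = €11,705,601.60.
Operating income = contribution − fixed costs = €11,705,601.60 − €4,179,300 = €7,526,301.60. Interest = €3,089,722.00, so EBIT − I = €4,436,579.60.
DCL = contribution ÷ (EBIT − I) = €11,705,601.60 ÷ €4,436,579.60 = 2.6384.

2.64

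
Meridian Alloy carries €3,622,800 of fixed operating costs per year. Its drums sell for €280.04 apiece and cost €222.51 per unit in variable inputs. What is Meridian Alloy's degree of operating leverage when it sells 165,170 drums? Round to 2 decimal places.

1.62

Contribution at this volume is 165,170 × €57.53 = €9,502,230.10.
Subtracting fixed costs: EBIT = €9,502,230.10 − €3,622,800 = €5,879,430.10.
So DOL = total CM / EBIT = €9,502,230.10 / €5,879,430.10 = 1.6162.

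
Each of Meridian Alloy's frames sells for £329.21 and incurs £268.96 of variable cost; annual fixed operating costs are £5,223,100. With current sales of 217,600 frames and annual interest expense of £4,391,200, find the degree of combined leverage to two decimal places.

3.75

Contribution at this volume is 217,600 × £60.25 = £13,110,400.00.
Operating income = contribution − fixed costs = £13,110,400.00 − £5,223,100 = £7,887,300.00. Interest = £4,391,200.00.
DOL = £13,110,400.00 ÷ £7,887,300.00 = 1.6622; DFL = £7,887,300.00 ÷ £3,496,100.00 = 2.2560.
Combined leverage = 1.6622 × 2.2560 = 3.7499.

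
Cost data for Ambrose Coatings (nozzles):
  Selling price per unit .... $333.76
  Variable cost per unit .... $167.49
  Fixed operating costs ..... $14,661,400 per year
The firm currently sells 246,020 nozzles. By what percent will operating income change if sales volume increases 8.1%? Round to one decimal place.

Contribution at this volume is 246,020 × $166.27 = $40,905,745.40.
Subtracting fixed costs: EBIT = $40,905,745.40 − $14,661,400 = $26,244,345.40.
DOL = contribution ÷ EBIT = $40,905,745.40 ÷ $26,244,345.40 = 1.5586.
So EBIT moves 1.5586 × (+8.1%) = +12.6%.

+12.6%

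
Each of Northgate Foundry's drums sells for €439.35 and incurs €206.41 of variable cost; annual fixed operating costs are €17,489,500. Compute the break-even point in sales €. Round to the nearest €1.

CM per unit = €439.35 − €206.41 = €232.94; CM ratio = €232.94 / €439.35 = 0.5302.
Break-even sales = FC ÷ CM ratio = €17,489,500 × €439.35 / €232.94 = €32,987,086.

€32,987,086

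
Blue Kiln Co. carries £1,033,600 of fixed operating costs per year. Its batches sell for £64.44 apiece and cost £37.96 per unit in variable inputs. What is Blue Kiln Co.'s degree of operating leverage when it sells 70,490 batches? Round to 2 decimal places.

2.24

Total contribution margin = 70,490 × £26.48 = £1,866,575.20.
EBIT = £1,866,575.20 − £1,033,600 = £832,975.20.
Degree of operating leverage = £1,866,575.20 / £832,975.20 = 2.2409.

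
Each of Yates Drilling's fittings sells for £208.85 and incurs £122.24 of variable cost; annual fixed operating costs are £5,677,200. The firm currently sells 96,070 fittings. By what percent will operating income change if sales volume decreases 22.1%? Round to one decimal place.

Total contribution margin = 96,070 × £86.61 = £8,320,622.70.
Subtracting fixed costs: EBIT = £8,320,622.70 − £5,677,200 = £2,643,422.70.
DOL = contribution ÷ EBIT = £8,320,622.70 ÷ £2,643,422.70 = 3.1477.
So EBIT moves 3.1477 × (-22.1%) = -69.6%.

-69.6%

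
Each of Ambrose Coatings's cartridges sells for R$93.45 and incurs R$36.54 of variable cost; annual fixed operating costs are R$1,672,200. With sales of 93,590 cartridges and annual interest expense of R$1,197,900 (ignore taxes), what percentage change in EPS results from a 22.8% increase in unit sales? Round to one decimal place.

+49.4%

Contribution at this volume is 93,590 × R$56.91 = R$5,326,206.90.
EBIT = R$5,326,206.90 − R$1,672,200 = R$3,654,006.90.
Interest = R$1,197,900.00, so EBIT − I = R$2,456,106.90.
DCL = total CM / (EBIT − I) = R$5,326,206.90 / R$2,456,106.90 = 2.1686.
%ΔEPS = DCL × %ΔSales = 2.1686 × +22.8% = +49.4%.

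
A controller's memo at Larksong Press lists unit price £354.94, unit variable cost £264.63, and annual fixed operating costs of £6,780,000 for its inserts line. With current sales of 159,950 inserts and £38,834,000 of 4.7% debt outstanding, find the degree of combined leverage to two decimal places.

Contribution at this volume is 159,950 × £90.31 = £14,445,084.50.
Operating income = contribution − fixed costs = £14,445,084.50 − £6,780,000 = £7,665,084.50. Interest = £1,825,198.00.
DOL = £14,445,084.50 ÷ £7,665,084.50 = 1.8845; DFL = £7,665,084.50 ÷ £5,839,886.50 = 1.3125.
DCL = DOL × DFL = 1.8845 × 1.3125 = 2.4734.

2.47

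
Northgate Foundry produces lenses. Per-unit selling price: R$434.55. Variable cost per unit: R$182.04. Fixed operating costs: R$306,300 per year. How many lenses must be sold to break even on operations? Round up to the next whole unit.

Unit CM = price − variable cost = R$434.55 − R$182.04 = R$252.51.
Break-even volume = fixed costs ÷ CM per unit = R$306,300 ÷ R$252.51 = 1,213.02, so 1,214 lenses.

1,214 lenses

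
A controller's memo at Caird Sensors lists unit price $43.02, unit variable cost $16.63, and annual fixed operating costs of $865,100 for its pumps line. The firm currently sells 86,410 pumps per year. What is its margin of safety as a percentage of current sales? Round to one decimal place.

62.1%

Each unit contributes $43.02 − $16.63 = $26.39. Break-even units = $865,100 ÷ $26.39 = 32,781.36; break-even revenue = 32,781.36 × $43.02 = $1,410,253.96.
Actual sales revenue = 86,410 × $43.02 = $3,717,358.20.
Margin of safety = ($3,717,358.20 − $1,410,253.96) ÷ $3,717,358.20 = 62.1%.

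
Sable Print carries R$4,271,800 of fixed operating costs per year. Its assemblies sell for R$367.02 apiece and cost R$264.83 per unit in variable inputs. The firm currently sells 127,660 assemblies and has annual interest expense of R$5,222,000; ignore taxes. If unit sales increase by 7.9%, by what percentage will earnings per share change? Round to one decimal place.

+29.0%

Contribution at this volume is 127,660 × R$102.19 = R$13,045,575.40.
EBIT = R$13,045,575.40 − R$4,271,800 = R$8,773,775.40.
After interest of R$5,222,000.00, pre-tax earnings = R$3,551,775.40.
DCL = total CM / (EBIT − I) = R$13,045,575.40 / R$3,551,775.40 = 3.6730.
EPS therefore changes by 3.6730 × (+7.9%) = +29.0%.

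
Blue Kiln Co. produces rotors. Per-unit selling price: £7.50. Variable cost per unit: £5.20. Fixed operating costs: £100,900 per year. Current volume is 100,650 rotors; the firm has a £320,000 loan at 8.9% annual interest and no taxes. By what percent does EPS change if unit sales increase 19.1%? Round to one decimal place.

+43.3%

Contribution at this volume is 100,650 × £2.30 = £231,495.00.
EBIT = £231,495.00 − £100,900 = £130,595.00.
After interest of £28,480.00, pre-tax earnings = £102,115.00.
DCL = total CM / (EBIT − I) = £231,495.00 / £102,115.00 = 2.2670.
%ΔEPS = DCL × %ΔSales = 2.2670 × +19.1% = +43.3%.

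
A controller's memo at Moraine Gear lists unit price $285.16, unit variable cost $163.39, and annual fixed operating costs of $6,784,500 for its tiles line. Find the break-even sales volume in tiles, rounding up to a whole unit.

55,716 tiles

Contribution margin per unit = $285.16 − $163.39 = $121.77.
Break-even Q = $6,784,500 / $121.77 = 55,715.69 → 55,716 tiles.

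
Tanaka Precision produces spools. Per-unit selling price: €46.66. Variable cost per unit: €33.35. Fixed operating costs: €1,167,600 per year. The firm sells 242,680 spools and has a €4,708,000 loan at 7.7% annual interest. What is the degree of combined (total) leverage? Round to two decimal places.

1.90

Total contribution margin = 242,680 × €13.31 = €3,230,070.80.
Subtracting fixed costs: EBIT = €3,230,070.80 − €1,167,600 = €2,062,470.80. Interest = €362,516.00.
DOL = €3,230,070.80 ÷ €2,062,470.80 = 1.5661; DFL = €2,062,470.80 ÷ €1,699,954.80 = 1.2133.
DCL = DOL × DFL = 1.5661 × 1.2133 = 1.9001.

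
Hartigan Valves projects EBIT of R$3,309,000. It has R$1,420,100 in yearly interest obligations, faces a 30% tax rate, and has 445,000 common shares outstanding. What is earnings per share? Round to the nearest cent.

R$2.97

Pre-tax income = R$3,309,000 − R$1,420,100.00 = R$1,888,900.00.
Net income = R$1,888,900.00 × (1 − 0.30) = R$1,322,230.00.
EPS = R$1,322,230.00 ÷ 445,000 = R$2.97.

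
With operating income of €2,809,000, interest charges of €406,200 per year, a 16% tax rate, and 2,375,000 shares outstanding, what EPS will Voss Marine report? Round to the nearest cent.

Pre-tax income = €2,809,000 − €406,200.00 = €2,402,800.00.
After tax at 16%: net income = €2,402,800.00 × 0.84 = €2,018,352.00.
Per share: €2,018,352.00 / 2,375,000 shares = €0.85.

€0.85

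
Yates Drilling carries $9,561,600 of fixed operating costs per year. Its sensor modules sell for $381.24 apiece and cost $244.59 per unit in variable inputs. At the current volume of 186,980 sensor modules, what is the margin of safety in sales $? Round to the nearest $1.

Each unit contributes $381.24 − $244.59 = $136.65. Break-even units = $9,561,600 ÷ $136.65 = 69,971.46; break-even revenue = 69,971.46 × $381.24 = $26,675,919.39.
Current sales = 186,980 × $381.24 = $71,284,255.20.
Margin of safety = $71,284,255.20 − $26,675,919.39 = $44,608,336.

$44,608,336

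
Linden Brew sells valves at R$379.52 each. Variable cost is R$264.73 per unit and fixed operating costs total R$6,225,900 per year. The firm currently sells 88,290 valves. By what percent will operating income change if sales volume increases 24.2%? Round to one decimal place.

Contribution at this volume is 88,290 × R$114.79 = R$10,134,809.10.
Operating income = contribution − fixed costs = R$10,134,809.10 − R$6,225,900 = R$3,908,909.10.
DOL = contribution ÷ EBIT = R$10,134,809.10 ÷ R$3,908,909.10 = 2.5927.
So EBIT moves 2.5927 × (+24.2%) = +62.7%.

+62.7%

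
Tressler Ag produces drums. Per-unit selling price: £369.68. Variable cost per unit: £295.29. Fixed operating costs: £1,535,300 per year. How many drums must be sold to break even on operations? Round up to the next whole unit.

20,639 drums

Each unit contributes £369.68 − £295.29 = £74.39.
Break-even Q = £1,535,300 / £74.39 = 20,638.53 → 20,639 drums.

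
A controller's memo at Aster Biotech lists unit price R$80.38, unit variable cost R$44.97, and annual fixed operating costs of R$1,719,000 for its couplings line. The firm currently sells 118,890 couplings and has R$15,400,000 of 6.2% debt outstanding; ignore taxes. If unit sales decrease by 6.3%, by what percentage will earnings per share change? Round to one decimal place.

-17.3%

At 118,890 units, contribution = 118,890 × R$35.41 = R$4,209,894.90.
Subtracting fixed costs: EBIT = R$4,209,894.90 − R$1,719,000 = R$2,490,894.90.
Interest = R$954,800.00, so EBIT − I = R$1,536,094.90.
Degree of combined leverage = contribution ÷ (EBIT − I) = R$4,209,894.90 ÷ R$1,536,094.90 = 2.7406.
EPS therefore changes by 2.7406 × (-6.3%) = -17.3%.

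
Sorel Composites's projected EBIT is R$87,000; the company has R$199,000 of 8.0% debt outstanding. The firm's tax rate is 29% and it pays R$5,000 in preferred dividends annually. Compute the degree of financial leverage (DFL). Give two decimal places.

1.36

Annual interest charges come to R$15,920.00.
Preferred dividends grossed up pre-tax: R$5,000 / (1 − 0.29) = R$7,042.25.
DFL = EBIT ÷ [EBIT − I − D_p/(1−t)] = R$87,000 ÷ [R$87,000 − R$15,920.00 − R$7,042.25] = R$87,000 ÷ R$64,037.75 = 1.3586.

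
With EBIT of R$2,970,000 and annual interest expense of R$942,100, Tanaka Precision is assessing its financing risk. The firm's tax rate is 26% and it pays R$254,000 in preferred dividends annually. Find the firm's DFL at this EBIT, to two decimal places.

1.76

Annual interest charges come to R$942,100.00.
Preferred dividends grossed up pre-tax: R$254,000 / (1 − 0.26) = R$343,243.24.
DFL = EBIT ÷ [EBIT − I − D_p/(1−t)] = R$2,970,000 ÷ [R$2,970,000 − R$942,100.00 − R$343,243.24] = R$2,970,000 ÷ R$1,684,656.76 = 1.7630.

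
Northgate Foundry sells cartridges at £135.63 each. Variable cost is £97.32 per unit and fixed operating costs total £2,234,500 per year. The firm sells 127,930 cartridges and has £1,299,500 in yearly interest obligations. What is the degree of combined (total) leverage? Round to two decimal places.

Total contribution margin = 127,930 × £38.31 = £4,900,998.30.
Subtracting fixed costs: EBIT = £4,900,998.30 − £2,234,500 = £2,666,498.30. Interest = £1,299,500.00, so EBIT − I = £1,366,998.30.
DCL = contribution ÷ (EBIT − I) = £4,900,998.30 ÷ £1,366,998.30 = 3.5852.

3.59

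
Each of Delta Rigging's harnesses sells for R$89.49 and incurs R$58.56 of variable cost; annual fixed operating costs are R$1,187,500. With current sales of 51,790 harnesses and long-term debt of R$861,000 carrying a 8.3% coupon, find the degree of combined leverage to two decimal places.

4.67

At 51,790 units, contribution = 51,790 × R$30.93 = R$1,601,864.70.
Operating income = contribution − fixed costs = R$1,601,864.70 − R$1,187,500 = R$414,364.70. Interest = R$71,463.00, so EBIT − I = R$342,901.70.
Degree of total leverage = total CM / (EBIT − interest) = R$1,601,864.70 / R$342,901.70 = 4.6715.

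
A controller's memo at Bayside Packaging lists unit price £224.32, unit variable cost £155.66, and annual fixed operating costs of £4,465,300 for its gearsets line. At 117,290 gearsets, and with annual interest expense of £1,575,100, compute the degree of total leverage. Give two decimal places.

Total contribution margin = 117,290 × £68.66 = £8,053,131.40.
EBIT = £8,053,131.40 − £4,465,300 = £3,587,831.40. Interest = £1,575,100.00.
DOL = £8,053,131.40 ÷ £3,587,831.40 = 2.2446; DFL = £3,587,831.40 ÷ £2,012,731.40 = 1.7826.
Combined leverage = 2.2446 × 1.7826 = 4.0012.

4.00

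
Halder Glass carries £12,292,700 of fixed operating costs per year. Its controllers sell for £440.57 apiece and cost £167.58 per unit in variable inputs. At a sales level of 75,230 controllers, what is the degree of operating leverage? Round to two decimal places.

At 75,230 units, contribution = 75,230 × £272.99 = £20,537,037.70.
Subtracting fixed costs: EBIT = £20,537,037.70 − £12,292,700 = £8,244,337.70.
DOL = contribution ÷ EBIT = £20,537,037.70 ÷ £8,244,337.70 = 2.4910.

2.49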